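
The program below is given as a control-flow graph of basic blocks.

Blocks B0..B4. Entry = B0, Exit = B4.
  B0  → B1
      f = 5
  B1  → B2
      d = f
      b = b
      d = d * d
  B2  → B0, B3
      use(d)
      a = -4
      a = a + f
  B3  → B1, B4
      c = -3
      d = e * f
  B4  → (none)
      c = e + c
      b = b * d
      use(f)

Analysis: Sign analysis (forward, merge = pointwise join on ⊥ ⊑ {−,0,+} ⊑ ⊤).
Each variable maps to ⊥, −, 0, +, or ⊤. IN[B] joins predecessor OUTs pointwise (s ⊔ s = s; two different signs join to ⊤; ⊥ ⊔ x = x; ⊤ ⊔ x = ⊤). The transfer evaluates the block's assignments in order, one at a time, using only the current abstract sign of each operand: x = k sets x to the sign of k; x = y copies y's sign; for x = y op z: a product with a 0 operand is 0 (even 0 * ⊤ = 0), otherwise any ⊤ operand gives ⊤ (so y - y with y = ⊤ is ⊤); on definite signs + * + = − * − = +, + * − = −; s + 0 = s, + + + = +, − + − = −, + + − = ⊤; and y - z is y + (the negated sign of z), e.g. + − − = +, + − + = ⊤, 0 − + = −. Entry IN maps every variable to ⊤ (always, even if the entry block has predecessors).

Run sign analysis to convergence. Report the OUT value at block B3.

Answer: {a: ⊤, b: ⊤, c: -, d: ⊤, e: ⊤, f: +}

Trace:
Per-block solution:
  B0: | IN=(all ⊤) | OUT={f:+; rest ⊤}
  B1: | IN={f:+; rest ⊤} | OUT={d:+, f:+; rest ⊤}
  B2: | IN={d:+, f:+; rest ⊤} | OUT={d:+, f:+; rest ⊤}
  B3: | IN={d:+, f:+; rest ⊤} | OUT={c:-, f:+; rest ⊤}
  B4: | IN={c:-, f:+; rest ⊤} | OUT={f:+; rest ⊤}

Merge at B3: IN[B3] = OUT[B2] = {a: ⊤, b: ⊤, c: ⊤, d: +, e: ⊤, f: +}
Applying B3's transfer function to that IN value gives OUT[B3] (row B3 above).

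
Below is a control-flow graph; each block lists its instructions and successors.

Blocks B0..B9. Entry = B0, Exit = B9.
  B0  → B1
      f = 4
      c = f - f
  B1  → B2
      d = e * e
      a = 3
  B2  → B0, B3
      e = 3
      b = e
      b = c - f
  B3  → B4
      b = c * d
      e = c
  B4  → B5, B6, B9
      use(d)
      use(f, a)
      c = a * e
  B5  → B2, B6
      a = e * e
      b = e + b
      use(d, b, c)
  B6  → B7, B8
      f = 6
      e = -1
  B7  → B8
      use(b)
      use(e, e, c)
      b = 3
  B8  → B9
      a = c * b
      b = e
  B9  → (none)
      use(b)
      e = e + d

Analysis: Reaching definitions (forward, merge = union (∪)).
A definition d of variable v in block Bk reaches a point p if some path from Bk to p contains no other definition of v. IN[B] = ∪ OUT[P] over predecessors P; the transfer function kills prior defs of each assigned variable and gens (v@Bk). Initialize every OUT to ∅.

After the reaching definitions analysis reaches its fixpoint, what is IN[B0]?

Per-block solution:
  B0:   IN={a@B1, a@B5, b@B2, c@B0, c@B4, d@B1, e@B2, f@B0}   OUT={a@B1, a@B5, b@B2, c@B0, d@B1, e@B2, f@B0}
  B1:   IN={a@B1, a@B5, b@B2, c@B0, d@B1, e@B2, f@B0}   OUT={a@B1, b@B2, c@B0, d@B1, e@B2, f@B0}
  B2:   IN={a@B1, a@B5, b@B2, b@B5, c@B0, c@B4, d@B1, e@B2, e@B3, f@B0}   OUT={a@B1, a@B5, b@B2, c@B0, c@B4, d@B1, e@B2, f@B0}
  B3:   IN={a@B1, a@B5, b@B2, c@B0, c@B4, d@B1, e@B2, f@B0}   OUT={a@B1, a@B5, b@B3, c@B0, c@B4, d@B1, e@B3, f@B0}
  B4:   IN={a@B1, a@B5, b@B3, c@B0, c@B4, d@B1, e@B3, f@B0}   OUT={a@B1, a@B5, b@B3, c@B4, d@B1, e@B3, f@B0}
  B5:   IN={a@B1, a@B5, b@B3, c@B4, d@B1, e@B3, f@B0}   OUT={a@B5, b@B5, c@B4, d@B1, e@B3, f@B0}
  B6:   IN={a@B1, a@B5, b@B3, b@B5, c@B4, d@B1, e@B3, f@B0}   OUT={a@B1, a@B5, b@B3, b@B5, c@B4, d@B1, e@B6, f@B6}
  B7:   IN={a@B1, a@B5, b@B3, b@B5, c@B4, d@B1, e@B6, f@B6}   OUT={a@B1, a@B5, b@B7, c@B4, d@B1, e@B6, f@B6}
  B8:   IN={a@B1, a@B5, b@B3, b@B5, b@B7, c@B4, d@B1, e@B6, f@B6}   OUT={a@B8, b@B8, c@B4, d@B1, e@B6, f@B6}
  B9:   IN={a@B1, a@B5, a@B8, b@B3, b@B8, c@B4, d@B1, e@B3, e@B6, f@B0, f@B6}   OUT={a@B1, a@B5, a@B8, b@B3, b@B8, c@B4, d@B1, e@B9, f@B0, f@B6}

Merge at B0 (entry node, so the boundary value {} is joined with the incoming edge(s)): IN[B0] = {} ⊔ OUT[B2] = {a@B1, a@B5, b@B2, c@B0, c@B4, d@B1, e@B2, f@B0}

Answer: {a@B1, a@B5, b@B2, c@B0, c@B4, d@B1, e@B2, f@B0}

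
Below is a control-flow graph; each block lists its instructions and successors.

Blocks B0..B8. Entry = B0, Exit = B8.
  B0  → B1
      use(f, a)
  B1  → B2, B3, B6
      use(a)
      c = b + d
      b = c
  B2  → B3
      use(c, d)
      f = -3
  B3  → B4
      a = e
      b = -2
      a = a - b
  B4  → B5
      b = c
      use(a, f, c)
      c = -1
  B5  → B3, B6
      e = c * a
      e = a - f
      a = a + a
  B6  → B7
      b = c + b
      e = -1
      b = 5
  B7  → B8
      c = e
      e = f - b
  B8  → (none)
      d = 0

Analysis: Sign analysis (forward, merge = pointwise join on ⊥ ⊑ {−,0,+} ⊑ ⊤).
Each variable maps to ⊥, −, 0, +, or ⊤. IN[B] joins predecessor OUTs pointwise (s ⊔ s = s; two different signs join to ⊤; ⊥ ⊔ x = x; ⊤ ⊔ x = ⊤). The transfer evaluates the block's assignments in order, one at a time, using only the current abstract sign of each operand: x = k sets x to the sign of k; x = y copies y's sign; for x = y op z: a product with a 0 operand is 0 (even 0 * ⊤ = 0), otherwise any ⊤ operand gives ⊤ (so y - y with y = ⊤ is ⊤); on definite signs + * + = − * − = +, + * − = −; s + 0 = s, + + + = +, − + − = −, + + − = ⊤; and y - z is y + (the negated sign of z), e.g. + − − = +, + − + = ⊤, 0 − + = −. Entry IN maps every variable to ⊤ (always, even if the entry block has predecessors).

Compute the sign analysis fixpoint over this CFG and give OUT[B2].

Answer: {a: ⊤, b: ⊤, c: ⊤, d: ⊤, e: ⊤, f: -}

Derivation:
Fixpoint table:
  B0:  IN=(all ⊤)  OUT=(all ⊤)
  B1:  IN=(all ⊤)  OUT=(all ⊤)
  B2:  IN=(all ⊤)  OUT={f:-; rest ⊤}
  B3:  IN=(all ⊤)  OUT={b:-; rest ⊤}
  B4:  IN={b:-; rest ⊤}  OUT={c:-; rest ⊤}
  B5:  IN={c:-; rest ⊤}  OUT={c:-; rest ⊤}
  B6:  IN=(all ⊤)  OUT={b:+, e:-; rest ⊤}
  B7:  IN={b:+, e:-; rest ⊤}  OUT={b:+, c:-; rest ⊤}
  B8:  IN={b:+, c:-; rest ⊤}  OUT={b:+, c:-, d:0; rest ⊤}

Merge at B2: IN[B2] = OUT[B1] = {a: ⊤, b: ⊤, c: ⊤, d: ⊤, e: ⊤, f: ⊤}
Applying B2's transfer function to that IN value gives OUT[B2] (row B2 above).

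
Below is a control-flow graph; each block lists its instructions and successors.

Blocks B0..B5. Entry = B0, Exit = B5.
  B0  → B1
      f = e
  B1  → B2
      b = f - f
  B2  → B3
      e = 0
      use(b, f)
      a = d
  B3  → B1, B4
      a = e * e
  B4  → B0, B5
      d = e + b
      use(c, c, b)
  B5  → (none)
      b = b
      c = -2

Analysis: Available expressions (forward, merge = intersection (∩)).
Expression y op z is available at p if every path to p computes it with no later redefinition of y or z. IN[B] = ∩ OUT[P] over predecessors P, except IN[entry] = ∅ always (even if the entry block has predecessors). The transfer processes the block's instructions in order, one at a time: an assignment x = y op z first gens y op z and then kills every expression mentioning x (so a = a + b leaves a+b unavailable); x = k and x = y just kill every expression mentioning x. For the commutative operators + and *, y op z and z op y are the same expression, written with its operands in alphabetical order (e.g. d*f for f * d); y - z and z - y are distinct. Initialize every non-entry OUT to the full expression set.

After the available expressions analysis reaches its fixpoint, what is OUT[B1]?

Converged values:
  B0:   IN={}   OUT={}
  B1:   IN={}   OUT={f-f}
  B2:   IN={f-f}   OUT={f-f}
  B3:   IN={f-f}   OUT={e*e, f-f}
  B4:   IN={e*e, f-f}   OUT={b+e, e*e, f-f}
  B5:   IN={b+e, e*e, f-f}   OUT={e*e, f-f}

Merge at B1: IN[B1] = OUT[B0] ∩ OUT[B3] = {}
Applying B1's transfer function to that IN value gives OUT[B1] (row B1 above).

Answer: {f-f}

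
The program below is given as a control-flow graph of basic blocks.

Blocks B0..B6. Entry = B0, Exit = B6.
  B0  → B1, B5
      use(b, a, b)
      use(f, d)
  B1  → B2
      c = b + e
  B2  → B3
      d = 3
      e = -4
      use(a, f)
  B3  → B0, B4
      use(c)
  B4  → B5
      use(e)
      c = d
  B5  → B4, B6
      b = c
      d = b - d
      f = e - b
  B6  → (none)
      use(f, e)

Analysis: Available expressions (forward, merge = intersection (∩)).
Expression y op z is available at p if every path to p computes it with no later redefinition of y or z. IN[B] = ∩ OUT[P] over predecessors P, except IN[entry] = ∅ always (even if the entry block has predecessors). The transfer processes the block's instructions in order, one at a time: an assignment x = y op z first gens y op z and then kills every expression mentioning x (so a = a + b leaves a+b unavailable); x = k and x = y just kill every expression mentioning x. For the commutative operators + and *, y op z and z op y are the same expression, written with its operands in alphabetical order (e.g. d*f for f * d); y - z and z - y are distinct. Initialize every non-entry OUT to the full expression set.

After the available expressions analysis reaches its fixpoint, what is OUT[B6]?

Answer: {e-b}

Working:
Per-block solution:
  B0:  IN={}  OUT={}
  B1:  IN={}  OUT={b+e}
  B2:  IN={b+e}  OUT={}
  B3:  IN={}  OUT={}
  B4:  IN={}  OUT={}
  B5:  IN={}  OUT={e-b}
  B6:  IN={e-b}  OUT={e-b}

Merge at B6: IN[B6] = OUT[B5] = {e-b}
Applying B6's transfer function to that IN value gives OUT[B6] (row B6 above).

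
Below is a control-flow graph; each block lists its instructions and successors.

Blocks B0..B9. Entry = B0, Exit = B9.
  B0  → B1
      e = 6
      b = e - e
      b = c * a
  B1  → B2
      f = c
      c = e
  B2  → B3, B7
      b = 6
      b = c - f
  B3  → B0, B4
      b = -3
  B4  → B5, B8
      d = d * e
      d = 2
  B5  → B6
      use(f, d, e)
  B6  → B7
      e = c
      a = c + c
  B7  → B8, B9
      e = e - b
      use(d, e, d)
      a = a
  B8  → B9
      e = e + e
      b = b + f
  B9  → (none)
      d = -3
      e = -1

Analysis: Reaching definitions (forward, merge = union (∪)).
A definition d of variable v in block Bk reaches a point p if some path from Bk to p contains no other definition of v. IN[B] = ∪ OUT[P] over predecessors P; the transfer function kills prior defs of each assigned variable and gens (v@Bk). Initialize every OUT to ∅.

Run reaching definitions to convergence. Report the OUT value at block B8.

Fixpoint table:
  B0:  IN={b@B3, c@B1, e@B0, f@B1}  OUT={b@B0, c@B1, e@B0, f@B1}
  B1:  IN={b@B0, c@B1, e@B0, f@B1}  OUT={b@B0, c@B1, e@B0, f@B1}
  B2:  IN={b@B0, c@B1, e@B0, f@B1}  OUT={b@B2, c@B1, e@B0, f@B1}
  B3:  IN={b@B2, c@B1, e@B0, f@B1}  OUT={b@B3, c@B1, e@B0, f@B1}
  B4:  IN={b@B3, c@B1, e@B0, f@B1}  OUT={b@B3, c@B1, d@B4, e@B0, f@B1}
  B5:  IN={b@B3, c@B1, d@B4, e@B0, f@B1}  OUT={b@B3, c@B1, d@B4, e@B0, f@B1}
  B6:  IN={b@B3, c@B1, d@B4, e@B0, f@B1}  OUT={a@B6, b@B3, c@B1, d@B4, e@B6, f@B1}
  B7:  IN={a@B6, b@B2, b@B3, c@B1, d@B4, e@B0, e@B6, f@B1}  OUT={a@B7, b@B2, b@B3, c@B1, d@B4, e@B7, f@B1}
  B8:  IN={a@B7, b@B2, b@B3, c@B1, d@B4, e@B0, e@B7, f@B1}  OUT={a@B7, b@B8, c@B1, d@B4, e@B8, f@B1}
  B9:  IN={a@B7, b@B2, b@B3, b@B8, c@B1, d@B4, e@B7, e@B8, f@B1}  OUT={a@B7, b@B2, b@B3, b@B8, c@B1, d@B9, e@B9, f@B1}

Merge at B8: IN[B8] = OUT[B4] ⊔ OUT[B7] = {a@B7, b@B2, b@B3, c@B1, d@B4, e@B0, e@B7, f@B1}
Applying B8's transfer function to that IN value gives OUT[B8] (row B8 above).

Answer: {a@B7, b@B8, c@B1, d@B4, e@B8, f@B1}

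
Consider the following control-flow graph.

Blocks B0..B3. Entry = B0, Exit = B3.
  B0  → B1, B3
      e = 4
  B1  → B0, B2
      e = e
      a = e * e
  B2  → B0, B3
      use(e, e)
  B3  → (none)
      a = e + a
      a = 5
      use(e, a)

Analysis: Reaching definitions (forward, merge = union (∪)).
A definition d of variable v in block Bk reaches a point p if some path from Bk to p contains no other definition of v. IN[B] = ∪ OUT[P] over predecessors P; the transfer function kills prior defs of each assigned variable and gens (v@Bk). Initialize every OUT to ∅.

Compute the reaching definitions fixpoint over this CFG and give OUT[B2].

Answer: {a@B1, e@B1}

Working:
Per-block solution:
  B0:   IN={a@B1, e@B1}   OUT={a@B1, e@B0}
  B1:   IN={a@B1, e@B0}   OUT={a@B1, e@B1}
  B2:   IN={a@B1, e@B1}   OUT={a@B1, e@B1}
  B3:   IN={a@B1, e@B0, e@B1}   OUT={a@B3, e@B0, e@B1}

Merge at B2: IN[B2] = OUT[B1] = {a@B1, e@B1}
Applying B2's transfer function to that IN value gives OUT[B2] (row B2 above).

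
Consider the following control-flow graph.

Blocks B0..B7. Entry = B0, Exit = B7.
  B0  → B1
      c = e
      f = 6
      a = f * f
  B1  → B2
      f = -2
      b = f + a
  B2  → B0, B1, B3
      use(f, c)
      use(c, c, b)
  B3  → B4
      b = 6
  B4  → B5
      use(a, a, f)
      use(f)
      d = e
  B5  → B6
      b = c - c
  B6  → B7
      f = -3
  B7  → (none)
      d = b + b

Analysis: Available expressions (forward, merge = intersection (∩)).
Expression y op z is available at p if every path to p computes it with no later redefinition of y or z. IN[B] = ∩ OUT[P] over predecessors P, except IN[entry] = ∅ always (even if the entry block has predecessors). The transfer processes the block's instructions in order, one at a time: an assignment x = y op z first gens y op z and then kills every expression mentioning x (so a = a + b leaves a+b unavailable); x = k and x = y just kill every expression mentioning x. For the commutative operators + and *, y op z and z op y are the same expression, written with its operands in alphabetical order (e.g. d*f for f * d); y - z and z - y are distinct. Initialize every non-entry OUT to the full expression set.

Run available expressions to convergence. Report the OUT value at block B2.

Converged values:
  B0:  IN={}  OUT={f*f}
  B1:  IN={}  OUT={a+f}
  B2:  IN={a+f}  OUT={a+f}
  B3:  IN={a+f}  OUT={a+f}
  B4:  IN={a+f}  OUT={a+f}
  B5:  IN={a+f}  OUT={a+f, c-c}
  B6:  IN={a+f, c-c}  OUT={c-c}
  B7:  IN={c-c}  OUT={b+b, c-c}

Merge at B2: IN[B2] = OUT[B1] = {a+f}
Applying B2's transfer function to that IN value gives OUT[B2] (row B2 above).

Answer: {a+f}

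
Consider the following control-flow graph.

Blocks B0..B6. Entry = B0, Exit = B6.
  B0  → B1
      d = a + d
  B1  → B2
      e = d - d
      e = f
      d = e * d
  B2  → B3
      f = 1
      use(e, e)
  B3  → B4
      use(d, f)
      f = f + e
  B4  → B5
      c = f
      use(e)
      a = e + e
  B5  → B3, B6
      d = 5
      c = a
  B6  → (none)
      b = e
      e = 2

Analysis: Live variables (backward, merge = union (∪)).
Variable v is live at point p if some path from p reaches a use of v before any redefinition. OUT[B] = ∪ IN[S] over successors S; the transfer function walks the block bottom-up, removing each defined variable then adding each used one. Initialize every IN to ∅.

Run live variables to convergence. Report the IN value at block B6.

Converged values:
  B0:  IN={a, d, f}  OUT={d, f}
  B1:  IN={d, f}  OUT={d, e}
  B2:  IN={d, e}  OUT={d, e, f}
  B3:  IN={d, e, f}  OUT={e, f}
  B4:  IN={e, f}  OUT={a, e, f}
  B5:  IN={a, e, f}  OUT={d, e, f}
  B6:  IN={e}  OUT={}

B6 is the boundary node: OUT[B6] = {}
Applying B6's transfer function to that OUT value gives IN[B6] (row B6 above).

Answer: {e}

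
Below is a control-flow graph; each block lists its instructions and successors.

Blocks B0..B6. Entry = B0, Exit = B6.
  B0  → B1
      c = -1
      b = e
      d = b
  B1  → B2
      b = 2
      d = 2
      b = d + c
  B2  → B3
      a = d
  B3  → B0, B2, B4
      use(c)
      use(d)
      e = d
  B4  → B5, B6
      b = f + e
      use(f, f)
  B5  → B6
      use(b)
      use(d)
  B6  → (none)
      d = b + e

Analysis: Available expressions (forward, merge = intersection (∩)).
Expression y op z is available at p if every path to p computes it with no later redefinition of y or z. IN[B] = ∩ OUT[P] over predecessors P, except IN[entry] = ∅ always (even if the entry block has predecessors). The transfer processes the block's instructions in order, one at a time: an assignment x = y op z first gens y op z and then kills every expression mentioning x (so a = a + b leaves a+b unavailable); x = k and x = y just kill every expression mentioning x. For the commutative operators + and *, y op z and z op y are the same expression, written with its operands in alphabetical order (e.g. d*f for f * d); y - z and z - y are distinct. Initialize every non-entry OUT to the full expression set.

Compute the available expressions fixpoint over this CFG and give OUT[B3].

Fixpoint table:
  B0:   IN={}   OUT={}
  B1:   IN={}   OUT={c+d}
  B2:   IN={c+d}   OUT={c+d}
  B3:   IN={c+d}   OUT={c+d}
  B4:   IN={c+d}   OUT={c+d, e+f}
  B5:   IN={c+d, e+f}   OUT={c+d, e+f}
  B6:   IN={c+d, e+f}   OUT={b+e, e+f}

Merge at B3: IN[B3] = OUT[B2] = {c+d}
Applying B3's transfer function to that IN value gives OUT[B3] (row B3 above).

Answer: {c+d}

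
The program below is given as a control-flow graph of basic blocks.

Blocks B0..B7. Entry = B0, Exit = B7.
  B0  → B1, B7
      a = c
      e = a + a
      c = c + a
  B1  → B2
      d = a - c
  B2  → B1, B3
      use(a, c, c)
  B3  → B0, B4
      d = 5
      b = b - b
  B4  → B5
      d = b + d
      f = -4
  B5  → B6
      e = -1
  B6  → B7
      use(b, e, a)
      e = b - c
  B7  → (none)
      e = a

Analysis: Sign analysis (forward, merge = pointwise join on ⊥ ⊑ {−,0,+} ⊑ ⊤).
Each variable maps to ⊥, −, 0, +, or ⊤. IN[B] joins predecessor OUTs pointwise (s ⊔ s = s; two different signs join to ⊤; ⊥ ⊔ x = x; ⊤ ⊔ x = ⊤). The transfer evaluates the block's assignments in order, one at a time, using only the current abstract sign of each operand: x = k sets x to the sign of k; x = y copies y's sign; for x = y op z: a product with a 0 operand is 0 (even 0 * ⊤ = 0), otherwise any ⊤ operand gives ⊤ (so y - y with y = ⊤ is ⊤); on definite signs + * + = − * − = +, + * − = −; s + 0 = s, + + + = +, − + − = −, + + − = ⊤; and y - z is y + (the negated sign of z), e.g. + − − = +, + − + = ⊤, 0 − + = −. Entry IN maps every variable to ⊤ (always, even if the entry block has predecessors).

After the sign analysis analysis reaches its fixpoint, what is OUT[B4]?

Per-block solution:
  B0:   IN=(all ⊤)   OUT=(all ⊤)
  B1:   IN=(all ⊤)   OUT=(all ⊤)
  B2:   IN=(all ⊤)   OUT=(all ⊤)
  B3:   IN=(all ⊤)   OUT={d:+; rest ⊤}
  B4:   IN={d:+; rest ⊤}   OUT={f:-; rest ⊤}
  B5:   IN={f:-; rest ⊤}   OUT={e:-, f:-; rest ⊤}
  B6:   IN={e:-, f:-; rest ⊤}   OUT={f:-; rest ⊤}
  B7:   IN=(all ⊤)   OUT=(all ⊤)

Merge at B4: IN[B4] = OUT[B3] = {a: ⊤, b: ⊤, c: ⊤, d: +, e: ⊤, f: ⊤}
Applying B4's transfer function to that IN value gives OUT[B4] (row B4 above).

Answer: {a: ⊤, b: ⊤, c: ⊤, d: ⊤, e: ⊤, f: -}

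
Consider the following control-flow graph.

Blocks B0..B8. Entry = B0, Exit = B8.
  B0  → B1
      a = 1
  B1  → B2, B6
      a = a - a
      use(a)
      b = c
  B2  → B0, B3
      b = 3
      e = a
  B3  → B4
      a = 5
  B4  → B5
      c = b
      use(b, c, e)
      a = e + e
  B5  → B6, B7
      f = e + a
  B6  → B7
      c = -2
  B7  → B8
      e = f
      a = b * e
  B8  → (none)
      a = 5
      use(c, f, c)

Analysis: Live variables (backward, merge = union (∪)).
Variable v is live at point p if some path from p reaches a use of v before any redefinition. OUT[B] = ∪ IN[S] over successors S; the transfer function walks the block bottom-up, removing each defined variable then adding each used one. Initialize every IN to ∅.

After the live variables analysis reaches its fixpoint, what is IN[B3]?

Answer: {b, e}

Trace:
Per-block solution:
  B0:  IN={c, f}  OUT={a, c, f}
  B1:  IN={a, c, f}  OUT={a, b, c, f}
  B2:  IN={a, c, f}  OUT={b, c, e, f}
  B3:  IN={b, e}  OUT={b, e}
  B4:  IN={b, e}  OUT={a, b, c, e}
  B5:  IN={a, b, c, e}  OUT={b, c, f}
  B6:  IN={b, f}  OUT={b, c, f}
  B7:  IN={b, c, f}  OUT={c, f}
  B8:  IN={c, f}  OUT={}

Merge at B3: OUT[B3] = IN[B4] = {b, e}
Applying B3's transfer function to that OUT value gives IN[B3] (row B3 above).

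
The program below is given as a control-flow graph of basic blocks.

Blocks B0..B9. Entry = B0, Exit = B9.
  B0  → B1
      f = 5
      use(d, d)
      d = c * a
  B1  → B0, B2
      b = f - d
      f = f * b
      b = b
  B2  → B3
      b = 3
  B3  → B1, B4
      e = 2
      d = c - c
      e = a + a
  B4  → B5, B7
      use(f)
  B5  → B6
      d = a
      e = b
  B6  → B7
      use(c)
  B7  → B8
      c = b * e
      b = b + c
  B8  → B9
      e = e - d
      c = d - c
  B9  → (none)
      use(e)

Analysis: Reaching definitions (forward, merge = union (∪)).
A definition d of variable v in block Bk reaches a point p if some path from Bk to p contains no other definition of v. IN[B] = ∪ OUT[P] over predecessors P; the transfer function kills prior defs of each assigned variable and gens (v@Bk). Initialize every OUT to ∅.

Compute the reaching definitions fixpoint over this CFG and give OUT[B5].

Answer: {b@B2, d@B5, e@B5, f@B1}

Trace:
Converged values:
  B0:  IN={b@B1, d@B0, d@B3, e@B3, f@B1}  OUT={b@B1, d@B0, e@B3, f@B0}
  B1:  IN={b@B1, b@B2, d@B0, d@B3, e@B3, f@B0, f@B1}  OUT={b@B1, d@B0, d@B3, e@B3, f@B1}
  B2:  IN={b@B1, d@B0, d@B3, e@B3, f@B1}  OUT={b@B2, d@B0, d@B3, e@B3, f@B1}
  B3:  IN={b@B2, d@B0, d@B3, e@B3, f@B1}  OUT={b@B2, d@B3, e@B3, f@B1}
  B4:  IN={b@B2, d@B3, e@B3, f@B1}  OUT={b@B2, d@B3, e@B3, f@B1}
  B5:  IN={b@B2, d@B3, e@B3, f@B1}  OUT={b@B2, d@B5, e@B5, f@B1}
  B6:  IN={b@B2, d@B5, e@B5, f@B1}  OUT={b@B2, d@B5, e@B5, f@B1}
  B7:  IN={b@B2, d@B3, d@B5, e@B3, e@B5, f@B1}  OUT={b@B7, c@B7, d@B3, d@B5, e@B3, e@B5, f@B1}
  B8:  IN={b@B7, c@B7, d@B3, d@B5, e@B3, e@B5, f@B1}  OUT={b@B7, c@B8, d@B3, d@B5, e@B8, f@B1}
  B9:  IN={b@B7, c@B8, d@B3, d@B5, e@B8, f@B1}  OUT={b@B7, c@B8, d@B3, d@B5, e@B8, f@B1}

Merge at B5: IN[B5] = OUT[B4] = {b@B2, d@B3, e@B3, f@B1}
Applying B5's transfer function to that IN value gives OUT[B5] (row B5 above).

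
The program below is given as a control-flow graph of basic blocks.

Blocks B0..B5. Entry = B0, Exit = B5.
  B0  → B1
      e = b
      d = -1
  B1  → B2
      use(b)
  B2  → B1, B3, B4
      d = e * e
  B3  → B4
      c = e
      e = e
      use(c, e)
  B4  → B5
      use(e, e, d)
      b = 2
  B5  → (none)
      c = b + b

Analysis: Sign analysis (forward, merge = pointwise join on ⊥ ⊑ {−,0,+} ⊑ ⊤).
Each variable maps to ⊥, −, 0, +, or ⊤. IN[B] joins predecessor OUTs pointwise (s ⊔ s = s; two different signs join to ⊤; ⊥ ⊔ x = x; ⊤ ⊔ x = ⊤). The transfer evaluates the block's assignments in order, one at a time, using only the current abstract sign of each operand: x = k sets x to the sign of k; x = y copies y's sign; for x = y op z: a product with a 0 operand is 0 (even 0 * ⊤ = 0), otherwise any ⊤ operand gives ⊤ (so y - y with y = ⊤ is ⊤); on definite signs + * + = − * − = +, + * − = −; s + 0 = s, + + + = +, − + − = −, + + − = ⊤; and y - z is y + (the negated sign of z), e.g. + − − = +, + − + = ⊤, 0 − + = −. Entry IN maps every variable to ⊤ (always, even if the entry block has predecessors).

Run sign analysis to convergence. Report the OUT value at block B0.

Per-block solution:
  B0: | IN=(all ⊤) | OUT={d:-; rest ⊤}
  B1: | IN=(all ⊤) | OUT=(all ⊤)
  B2: | IN=(all ⊤) | OUT=(all ⊤)
  B3: | IN=(all ⊤) | OUT=(all ⊤)
  B4: | IN=(all ⊤) | OUT={b:+; rest ⊤}
  B5: | IN={b:+; rest ⊤} | OUT={b:+, c:+; rest ⊤}

B0 is the boundary node: IN[B0] = {a: ⊤, b: ⊤, c: ⊤, d: ⊤, e: ⊤, f: ⊤}
Applying B0's transfer function to that IN value gives OUT[B0] (row B0 above).

Answer: {a: ⊤, b: ⊤, c: ⊤, d: -, e: ⊤, f: ⊤}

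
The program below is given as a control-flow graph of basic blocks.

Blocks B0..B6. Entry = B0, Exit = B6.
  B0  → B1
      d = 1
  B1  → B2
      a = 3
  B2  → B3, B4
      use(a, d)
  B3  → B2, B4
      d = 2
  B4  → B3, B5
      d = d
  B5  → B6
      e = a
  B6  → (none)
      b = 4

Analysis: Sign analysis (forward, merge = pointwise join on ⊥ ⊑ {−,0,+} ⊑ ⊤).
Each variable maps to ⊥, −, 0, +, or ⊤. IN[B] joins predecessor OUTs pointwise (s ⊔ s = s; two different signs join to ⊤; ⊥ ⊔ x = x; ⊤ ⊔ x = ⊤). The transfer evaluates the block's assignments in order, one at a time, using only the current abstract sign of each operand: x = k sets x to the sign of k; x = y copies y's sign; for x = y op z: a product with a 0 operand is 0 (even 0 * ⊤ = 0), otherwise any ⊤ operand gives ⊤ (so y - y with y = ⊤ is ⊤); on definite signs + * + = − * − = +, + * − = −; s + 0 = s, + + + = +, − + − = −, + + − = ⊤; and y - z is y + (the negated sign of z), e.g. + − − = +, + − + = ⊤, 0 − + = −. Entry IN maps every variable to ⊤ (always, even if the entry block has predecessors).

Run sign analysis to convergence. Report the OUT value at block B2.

Answer: {a: +, b: ⊤, c: ⊤, d: +, e: ⊤, f: ⊤}

Working:
Per-block solution:
  B0:   IN=(all ⊤)   OUT={d:+; rest ⊤}
  B1:   IN={d:+; rest ⊤}   OUT={a:+, d:+; rest ⊤}
  B2:   IN={a:+, d:+; rest ⊤}   OUT={a:+, d:+; rest ⊤}
  B3:   IN={a:+, d:+; rest ⊤}   OUT={a:+, d:+; rest ⊤}
  B4:   IN={a:+, d:+; rest ⊤}   OUT={a:+, d:+; rest ⊤}
  B5:   IN={a:+, d:+; rest ⊤}   OUT={a:+, d:+, e:+; rest ⊤}
  B6:   IN={a:+, d:+, e:+; rest ⊤}   OUT={a:+, b:+, d:+, e:+; rest ⊤}

Merge at B2: IN[B2] = OUT[B1] ⊔ OUT[B3] = {a: +, b: ⊤, c: ⊤, d: +, e: ⊤, f: ⊤}
Applying B2's transfer function to that IN value gives OUT[B2] (row B2 above).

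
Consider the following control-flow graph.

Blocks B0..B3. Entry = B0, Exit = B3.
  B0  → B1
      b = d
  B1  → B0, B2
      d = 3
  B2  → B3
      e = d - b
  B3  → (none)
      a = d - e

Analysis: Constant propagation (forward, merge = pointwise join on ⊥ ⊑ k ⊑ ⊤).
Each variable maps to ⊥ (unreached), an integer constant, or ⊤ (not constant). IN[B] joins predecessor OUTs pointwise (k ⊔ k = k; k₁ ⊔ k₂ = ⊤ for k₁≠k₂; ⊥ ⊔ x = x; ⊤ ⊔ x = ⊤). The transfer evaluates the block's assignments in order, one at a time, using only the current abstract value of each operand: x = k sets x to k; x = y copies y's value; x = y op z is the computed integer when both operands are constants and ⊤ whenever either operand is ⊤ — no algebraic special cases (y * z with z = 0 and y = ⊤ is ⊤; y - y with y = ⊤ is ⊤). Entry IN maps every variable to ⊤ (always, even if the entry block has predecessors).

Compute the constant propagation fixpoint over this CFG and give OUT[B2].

Fixpoint table:
  B0:   IN=(all ⊤)   OUT=(all ⊤)
  B1:   IN=(all ⊤)   OUT={d:3; rest ⊤}
  B2:   IN={d:3; rest ⊤}   OUT={d:3; rest ⊤}
  B3:   IN={d:3; rest ⊤}   OUT={d:3; rest ⊤}

Merge at B2: IN[B2] = OUT[B1] = {a: ⊤, b: ⊤, c: ⊤, d: 3, e: ⊤, f: ⊤}
Applying B2's transfer function to that IN value gives OUT[B2] (row B2 above).

Answer: {a: ⊤, b: ⊤, c: ⊤, d: 3, e: ⊤, f: ⊤}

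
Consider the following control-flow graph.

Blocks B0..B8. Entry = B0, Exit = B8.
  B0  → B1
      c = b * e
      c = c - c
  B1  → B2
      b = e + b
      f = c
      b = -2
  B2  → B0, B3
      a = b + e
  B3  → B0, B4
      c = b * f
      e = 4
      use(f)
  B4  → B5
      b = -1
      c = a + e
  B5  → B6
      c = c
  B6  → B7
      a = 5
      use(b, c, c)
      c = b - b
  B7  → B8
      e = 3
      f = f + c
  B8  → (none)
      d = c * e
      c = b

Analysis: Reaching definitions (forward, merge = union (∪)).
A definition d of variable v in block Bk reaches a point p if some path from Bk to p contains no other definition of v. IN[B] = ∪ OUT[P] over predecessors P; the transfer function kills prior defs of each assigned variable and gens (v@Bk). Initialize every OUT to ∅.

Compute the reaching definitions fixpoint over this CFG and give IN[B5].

Fixpoint table:
  B0:   IN={a@B2, b@B1, c@B0, c@B3, e@B3, f@B1}   OUT={a@B2, b@B1, c@B0, e@B3, f@B1}
  B1:   IN={a@B2, b@B1, c@B0, e@B3, f@B1}   OUT={a@B2, b@B1, c@B0, e@B3, f@B1}
  B2:   IN={a@B2, b@B1, c@B0, e@B3, f@B1}   OUT={a@B2, b@B1, c@B0, e@B3, f@B1}
  B3:   IN={a@B2, b@B1, c@B0, e@B3, f@B1}   OUT={a@B2, b@B1, c@B3, e@B3, f@B1}
  B4:   IN={a@B2, b@B1, c@B3, e@B3, f@B1}   OUT={a@B2, b@B4, c@B4, e@B3, f@B1}
  B5:   IN={a@B2, b@B4, c@B4, e@B3, f@B1}   OUT={a@B2, b@B4, c@B5, e@B3, f@B1}
  B6:   IN={a@B2, b@B4, c@B5, e@B3, f@B1}   OUT={a@B6, b@B4, c@B6, e@B3, f@B1}
  B7:   IN={a@B6, b@B4, c@B6, e@B3, f@B1}   OUT={a@B6, b@B4, c@B6, e@B7, f@B7}
  B8:   IN={a@B6, b@B4, c@B6, e@B7, f@B7}   OUT={a@B6, b@B4, c@B8, d@B8, e@B7, f@B7}

Merge at B5: IN[B5] = OUT[B4] = {a@B2, b@B4, c@B4, e@B3, f@B1}

Answer: {a@B2, b@B4, c@B4, e@B3, f@B1}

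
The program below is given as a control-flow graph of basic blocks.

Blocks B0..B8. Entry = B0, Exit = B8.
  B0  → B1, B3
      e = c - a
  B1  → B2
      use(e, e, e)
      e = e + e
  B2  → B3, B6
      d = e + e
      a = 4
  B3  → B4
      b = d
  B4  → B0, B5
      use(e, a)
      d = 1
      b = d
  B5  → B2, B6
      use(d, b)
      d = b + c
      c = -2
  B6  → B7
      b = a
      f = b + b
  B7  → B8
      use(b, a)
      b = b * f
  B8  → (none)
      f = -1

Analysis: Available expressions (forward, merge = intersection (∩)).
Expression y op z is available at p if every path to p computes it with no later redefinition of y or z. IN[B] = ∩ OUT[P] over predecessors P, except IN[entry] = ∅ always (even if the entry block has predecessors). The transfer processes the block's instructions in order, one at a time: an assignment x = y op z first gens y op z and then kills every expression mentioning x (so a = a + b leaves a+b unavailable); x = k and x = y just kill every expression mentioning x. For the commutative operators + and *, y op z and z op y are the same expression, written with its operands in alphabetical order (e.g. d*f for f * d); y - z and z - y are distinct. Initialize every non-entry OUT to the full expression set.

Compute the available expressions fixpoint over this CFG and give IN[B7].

Answer: {b+b}

Trace:
Converged values:
  B0: | IN={} | OUT={c-a}
  B1: | IN={c-a} | OUT={c-a}
  B2: | IN={} | OUT={e+e}
  B3: | IN={} | OUT={}
  B4: | IN={} | OUT={}
  B5: | IN={} | OUT={}
  B6: | IN={} | OUT={b+b}
  B7: | IN={b+b} | OUT={}
  B8: | IN={} | OUT={}

Merge at B7: IN[B7] = OUT[B6] = {b+b}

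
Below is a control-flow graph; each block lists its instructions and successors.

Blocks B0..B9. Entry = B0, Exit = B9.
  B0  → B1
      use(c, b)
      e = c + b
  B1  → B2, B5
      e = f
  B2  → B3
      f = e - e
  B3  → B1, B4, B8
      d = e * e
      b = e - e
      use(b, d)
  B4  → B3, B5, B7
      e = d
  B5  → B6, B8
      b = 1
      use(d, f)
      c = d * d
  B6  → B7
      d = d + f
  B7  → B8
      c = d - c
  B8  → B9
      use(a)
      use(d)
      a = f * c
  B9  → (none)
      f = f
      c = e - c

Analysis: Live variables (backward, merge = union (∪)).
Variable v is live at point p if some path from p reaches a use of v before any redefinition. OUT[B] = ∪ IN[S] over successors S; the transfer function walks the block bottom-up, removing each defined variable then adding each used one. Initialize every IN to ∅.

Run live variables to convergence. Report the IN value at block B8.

Answer: {a, c, d, e, f}

Trace:
Fixpoint table:
  B0:   IN={a, b, c, d, f}   OUT={a, c, d, f}
  B1:   IN={a, c, d, f}   OUT={a, c, d, e, f}
  B2:   IN={a, c, e}   OUT={a, c, e, f}
  B3:   IN={a, c, e, f}   OUT={a, c, d, e, f}
  B4:   IN={a, c, d, f}   OUT={a, c, d, e, f}
  B5:   IN={a, d, e, f}   OUT={a, c, d, e, f}
  B6:   IN={a, c, d, e, f}   OUT={a, c, d, e, f}
  B7:   IN={a, c, d, e, f}   OUT={a, c, d, e, f}
  B8:   IN={a, c, d, e, f}   OUT={c, e, f}
  B9:   IN={c, e, f}   OUT={}

Merge at B8: OUT[B8] = IN[B9] = {c, e, f}
Applying B8's transfer function to that OUT value gives IN[B8] (row B8 above).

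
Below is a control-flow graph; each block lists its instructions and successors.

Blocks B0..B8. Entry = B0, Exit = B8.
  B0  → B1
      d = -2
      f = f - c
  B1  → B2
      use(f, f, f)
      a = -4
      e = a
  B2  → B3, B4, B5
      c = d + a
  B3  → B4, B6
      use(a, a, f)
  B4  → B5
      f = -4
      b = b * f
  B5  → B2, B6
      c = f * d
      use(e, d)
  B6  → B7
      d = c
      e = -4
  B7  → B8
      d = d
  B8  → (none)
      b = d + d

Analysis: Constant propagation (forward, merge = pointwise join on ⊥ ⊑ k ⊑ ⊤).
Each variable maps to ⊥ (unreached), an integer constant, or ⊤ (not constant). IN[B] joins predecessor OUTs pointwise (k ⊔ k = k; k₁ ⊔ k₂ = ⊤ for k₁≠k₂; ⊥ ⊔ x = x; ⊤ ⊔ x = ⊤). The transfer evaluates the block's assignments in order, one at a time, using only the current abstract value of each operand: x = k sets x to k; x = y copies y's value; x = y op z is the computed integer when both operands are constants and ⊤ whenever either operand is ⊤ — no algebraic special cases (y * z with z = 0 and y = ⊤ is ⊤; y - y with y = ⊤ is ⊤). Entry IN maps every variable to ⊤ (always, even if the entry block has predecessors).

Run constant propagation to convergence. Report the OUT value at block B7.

Answer: {a: -4, b: ⊤, c: ⊤, d: ⊤, e: -4, f: ⊤}

Working:
Converged values:
  B0:   IN=(all ⊤)   OUT={d:-2; rest ⊤}
  B1:   IN={d:-2; rest ⊤}   OUT={a:-4, d:-2, e:-4; rest ⊤}
  B2:   IN={a:-4, d:-2, e:-4; rest ⊤}   OUT={a:-4, c:-6, d:-2, e:-4; rest ⊤}
  B3:   IN={a:-4, c:-6, d:-2, e:-4; rest ⊤}   OUT={a:-4, c:-6, d:-2, e:-4; rest ⊤}
  B4:   IN={a:-4, c:-6, d:-2, e:-4; rest ⊤}   OUT={a:-4, c:-6, d:-2, e:-4, f:-4; rest ⊤}
  B5:   IN={a:-4, c:-6, d:-2, e:-4; rest ⊤}   OUT={a:-4, d:-2, e:-4; rest ⊤}
  B6:   IN={a:-4, d:-2, e:-4; rest ⊤}   OUT={a:-4, e:-4; rest ⊤}
  B7:   IN={a:-4, e:-4; rest ⊤}   OUT={a:-4, e:-4; rest ⊤}
  B8:   IN={a:-4, e:-4; rest ⊤}   OUT={a:-4, e:-4; rest ⊤}

Merge at B7: IN[B7] = OUT[B6] = {a: -4, b: ⊤, c: ⊤, d: ⊤, e: -4, f: ⊤}
Applying B7's transfer function to that IN value gives OUT[B7] (row B7 above).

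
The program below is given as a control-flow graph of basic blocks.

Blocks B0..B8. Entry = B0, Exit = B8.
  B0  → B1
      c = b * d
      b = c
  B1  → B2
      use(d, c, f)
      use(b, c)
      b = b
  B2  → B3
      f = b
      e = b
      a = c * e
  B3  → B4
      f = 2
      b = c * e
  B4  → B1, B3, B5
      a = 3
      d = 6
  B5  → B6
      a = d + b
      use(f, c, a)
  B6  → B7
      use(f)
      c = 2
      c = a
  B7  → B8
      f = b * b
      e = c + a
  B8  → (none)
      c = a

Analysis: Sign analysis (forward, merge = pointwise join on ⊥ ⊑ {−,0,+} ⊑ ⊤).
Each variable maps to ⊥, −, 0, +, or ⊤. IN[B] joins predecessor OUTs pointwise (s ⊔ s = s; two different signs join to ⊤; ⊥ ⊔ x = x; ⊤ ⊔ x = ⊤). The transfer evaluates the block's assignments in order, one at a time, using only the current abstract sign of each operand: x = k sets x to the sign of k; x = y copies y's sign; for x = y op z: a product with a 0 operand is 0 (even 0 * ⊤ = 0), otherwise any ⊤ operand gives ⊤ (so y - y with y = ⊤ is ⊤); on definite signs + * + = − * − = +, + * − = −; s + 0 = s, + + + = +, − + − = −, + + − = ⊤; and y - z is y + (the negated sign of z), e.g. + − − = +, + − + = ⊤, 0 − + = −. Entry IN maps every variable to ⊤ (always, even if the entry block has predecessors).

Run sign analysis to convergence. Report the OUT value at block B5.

Fixpoint table:
  B0:   IN=(all ⊤)   OUT=(all ⊤)
  B1:   IN=(all ⊤)   OUT=(all ⊤)
  B2:   IN=(all ⊤)   OUT=(all ⊤)
  B3:   IN=(all ⊤)   OUT={f:+; rest ⊤}
  B4:   IN={f:+; rest ⊤}   OUT={a:+, d:+, f:+; rest ⊤}
  B5:   IN={a:+, d:+, f:+; rest ⊤}   OUT={d:+, f:+; rest ⊤}
  B6:   IN={d:+, f:+; rest ⊤}   OUT={d:+, f:+; rest ⊤}
  B7:   IN={d:+, f:+; rest ⊤}   OUT={d:+; rest ⊤}
  B8:   IN={d:+; rest ⊤}   OUT={d:+; rest ⊤}

Merge at B5: IN[B5] = OUT[B4] = {a: +, b: ⊤, c: ⊤, d: +, e: ⊤, f: +}
Applying B5's transfer function to that IN value gives OUT[B5] (row B5 above).

Answer: {a: ⊤, b: ⊤, c: ⊤, d: +, e: ⊤, f: +}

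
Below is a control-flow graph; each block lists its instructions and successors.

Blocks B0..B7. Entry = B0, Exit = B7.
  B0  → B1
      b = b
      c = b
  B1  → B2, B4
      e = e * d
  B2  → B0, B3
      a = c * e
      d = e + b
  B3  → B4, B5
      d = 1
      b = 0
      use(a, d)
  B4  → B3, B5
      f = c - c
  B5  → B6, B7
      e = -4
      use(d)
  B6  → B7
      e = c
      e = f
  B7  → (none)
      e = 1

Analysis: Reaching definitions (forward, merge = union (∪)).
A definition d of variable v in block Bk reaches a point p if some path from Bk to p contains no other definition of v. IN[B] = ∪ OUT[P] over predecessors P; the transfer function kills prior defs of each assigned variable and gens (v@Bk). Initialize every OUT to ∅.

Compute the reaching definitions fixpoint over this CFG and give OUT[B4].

Converged values:
  B0:  IN={a@B2, b@B0, c@B0, d@B2, e@B1}  OUT={a@B2, b@B0, c@B0, d@B2, e@B1}
  B1:  IN={a@B2, b@B0, c@B0, d@B2, e@B1}  OUT={a@B2, b@B0, c@B0, d@B2, e@B1}
  B2:  IN={a@B2, b@B0, c@B0, d@B2, e@B1}  OUT={a@B2, b@B0, c@B0, d@B2, e@B1}
  B3:  IN={a@B2, b@B0, b@B3, c@B0, d@B2, d@B3, e@B1, f@B4}  OUT={a@B2, b@B3, c@B0, d@B3, e@B1, f@B4}
  B4:  IN={a@B2, b@B0, b@B3, c@B0, d@B2, d@B3, e@B1, f@B4}  OUT={a@B2, b@B0, b@B3, c@B0, d@B2, d@B3, e@B1, f@B4}
  B5:  IN={a@B2, b@B0, b@B3, c@B0, d@B2, d@B3, e@B1, f@B4}  OUT={a@B2, b@B0, b@B3, c@B0, d@B2, d@B3, e@B5, f@B4}
  B6:  IN={a@B2, b@B0, b@B3, c@B0, d@B2, d@B3, e@B5, f@B4}  OUT={a@B2, b@B0, b@B3, c@B0, d@B2, d@B3, e@B6, f@B4}
  B7:  IN={a@B2, b@B0, b@B3, c@B0, d@B2, d@B3, e@B5, e@B6, f@B4}  OUT={a@B2, b@B0, b@B3, c@B0, d@B2, d@B3, e@B7, f@B4}

Merge at B4: IN[B4] = OUT[B1] ⊔ OUT[B3] = {a@B2, b@B0, b@B3, c@B0, d@B2, d@B3, e@B1, f@B4}
Applying B4's transfer function to that IN value gives OUT[B4] (row B4 above).

Answer: {a@B2, b@B0, b@B3, c@B0, d@B2, d@B3, e@B1, f@B4}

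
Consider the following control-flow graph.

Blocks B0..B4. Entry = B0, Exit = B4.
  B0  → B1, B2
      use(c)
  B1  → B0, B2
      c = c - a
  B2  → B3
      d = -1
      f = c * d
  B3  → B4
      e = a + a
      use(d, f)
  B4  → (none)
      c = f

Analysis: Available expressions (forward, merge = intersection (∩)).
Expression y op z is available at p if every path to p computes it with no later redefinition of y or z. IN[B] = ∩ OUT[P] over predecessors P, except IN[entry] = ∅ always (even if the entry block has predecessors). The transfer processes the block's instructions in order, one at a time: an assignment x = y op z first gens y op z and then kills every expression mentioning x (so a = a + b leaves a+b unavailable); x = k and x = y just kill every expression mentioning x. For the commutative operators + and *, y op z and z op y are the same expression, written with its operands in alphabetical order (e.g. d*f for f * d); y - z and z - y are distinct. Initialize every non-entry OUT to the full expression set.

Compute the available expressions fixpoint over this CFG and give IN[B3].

Answer: {c*d}

Working:
Per-block solution:
  B0:   IN={}   OUT={}
  B1:   IN={}   OUT={}
  B2:   IN={}   OUT={c*d}
  B3:   IN={c*d}   OUT={a+a, c*d}
  B4:   IN={a+a, c*d}   OUT={a+a}

Merge at B3: IN[B3] = OUT[B2] = {c*d}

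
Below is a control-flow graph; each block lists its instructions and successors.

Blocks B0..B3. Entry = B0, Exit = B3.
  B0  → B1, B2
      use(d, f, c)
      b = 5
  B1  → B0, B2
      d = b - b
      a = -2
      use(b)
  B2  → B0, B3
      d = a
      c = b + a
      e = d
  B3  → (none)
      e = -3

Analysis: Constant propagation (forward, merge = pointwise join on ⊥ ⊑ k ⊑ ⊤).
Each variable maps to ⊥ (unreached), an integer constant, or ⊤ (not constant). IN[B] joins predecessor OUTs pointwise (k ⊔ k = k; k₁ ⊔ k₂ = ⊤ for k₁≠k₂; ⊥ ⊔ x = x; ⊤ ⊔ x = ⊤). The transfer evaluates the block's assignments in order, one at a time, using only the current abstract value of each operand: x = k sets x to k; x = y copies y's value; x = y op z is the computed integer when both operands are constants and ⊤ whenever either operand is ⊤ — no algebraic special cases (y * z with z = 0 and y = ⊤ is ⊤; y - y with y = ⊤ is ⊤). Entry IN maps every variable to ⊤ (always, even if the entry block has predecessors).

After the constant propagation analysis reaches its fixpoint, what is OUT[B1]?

Answer: {a: -2, b: 5, c: ⊤, d: 0, e: ⊤, f: ⊤}

Derivation:
Per-block solution:
  B0:  IN=(all ⊤)  OUT={b:5; rest ⊤}
  B1:  IN={b:5; rest ⊤}  OUT={a:-2, b:5, d:0; rest ⊤}
  B2:  IN={b:5; rest ⊤}  OUT={b:5; rest ⊤}
  B3:  IN={b:5; rest ⊤}  OUT={b:5, e:-3; rest ⊤}

Merge at B1: IN[B1] = OUT[B0] = {a: ⊤, b: 5, c: ⊤, d: ⊤, e: ⊤, f: ⊤}
Applying B1's transfer function to that IN value gives OUT[B1] (row B1 above).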